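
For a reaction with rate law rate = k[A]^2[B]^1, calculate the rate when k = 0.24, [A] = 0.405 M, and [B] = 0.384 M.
0.01512 M/s

rate = k·[A]^2·[B]^1 = 0.24·(0.405)^2·(0.384)^1 = 0.24·0.164025·0.384 = 0.01512 M/s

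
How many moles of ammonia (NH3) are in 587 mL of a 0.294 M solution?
Moles = Molarity × Volume (L)
Moles = 0.294 M × 0.587 L = 0.1726 mol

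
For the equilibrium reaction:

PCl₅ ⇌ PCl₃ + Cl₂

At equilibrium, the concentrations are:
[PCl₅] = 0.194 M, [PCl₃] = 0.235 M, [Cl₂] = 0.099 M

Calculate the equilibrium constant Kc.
K_c = 0.1199

Kc = ([PCl₃] × [Cl₂]) / ([PCl₅])
   = ((0.235)·(0.099)) / ((0.194))
   = 0.023265 / 0.194 = 0.1199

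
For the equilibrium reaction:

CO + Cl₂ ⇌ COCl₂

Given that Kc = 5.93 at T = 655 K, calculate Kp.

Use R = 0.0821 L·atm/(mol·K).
K_p = 0.1103

Δn = (moles gaseous products) − (moles gaseous reactants) = -1
T = 655 K; RT = 0.0821 × 655 = 53.7755
Kp = Kc·(RT)^Δn = 5.93 × (53.7755)^-1 = 5.93 × 0.0185958 = 0.1103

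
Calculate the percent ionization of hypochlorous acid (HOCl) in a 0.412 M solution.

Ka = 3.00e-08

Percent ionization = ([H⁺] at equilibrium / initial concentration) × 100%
Percent ionization = 0.027%

Let x = [H⁺]. Ka = x²/(C - x) ⇒ x² + (3.00e-08)x - (3.00e-08)(0.412) = 0. x = 1.1116e-04. Percent = (1.1116e-04/0.412) × 100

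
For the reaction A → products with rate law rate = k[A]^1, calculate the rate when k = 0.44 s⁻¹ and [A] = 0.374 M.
0.1646 M/s

rate = k·[A]^1 = 0.44·(0.374)^1 = 0.44·0.374 = 0.1646 M/s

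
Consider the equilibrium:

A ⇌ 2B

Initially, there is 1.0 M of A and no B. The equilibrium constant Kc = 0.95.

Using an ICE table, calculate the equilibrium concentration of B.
[B] = 0.766 M

ICE: [A] = 1.0 − x, [B] = 2x.
Kc = (2x)²/(1.0 − x) = 0.95 ⇒ 4x² + 0.95x − 0.95 = 0.
x = (−0.95 + √(0.95² + 4·4·0.95))/(2·4) = (−0.95 + √16.102)/8 = 0.38285.
[B] = 2x = 0.766 M.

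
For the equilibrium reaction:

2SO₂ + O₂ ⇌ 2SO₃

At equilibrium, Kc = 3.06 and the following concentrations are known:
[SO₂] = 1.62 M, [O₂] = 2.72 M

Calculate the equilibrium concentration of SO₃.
[SO₃] = 4.6737 M

Kc = ([SO₃]^2) / ([SO₂]^2 × [O₂]) = 3.06
[SO₃]^2 = Kc · (reactant terms)/(other product terms) = 3.06 · 7.1384 / 1 = 21.843
[SO₃] = (21.843)^(1/2) = 4.6737 M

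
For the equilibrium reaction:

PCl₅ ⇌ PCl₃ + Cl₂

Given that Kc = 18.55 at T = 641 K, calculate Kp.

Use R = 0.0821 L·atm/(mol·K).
K_p = 976.2142

Δn = (moles gaseous products) − (moles gaseous reactants) = 1
T = 641 K; RT = 0.0821 × 641 = 52.6261
Kp = Kc·(RT)^Δn = 18.55 × (52.6261)^1 = 18.55 × 52.6261 = 976.2142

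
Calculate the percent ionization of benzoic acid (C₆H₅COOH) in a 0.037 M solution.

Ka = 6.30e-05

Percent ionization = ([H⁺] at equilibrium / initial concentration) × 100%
Percent ionization = 4.04%

Let x = [H⁺]. Ka = x²/(C - x) ⇒ x² + (6.30e-05)x - (6.30e-05)(0.037) = 0. x = 1.4956e-03. Percent = (1.4956e-03/0.037) × 100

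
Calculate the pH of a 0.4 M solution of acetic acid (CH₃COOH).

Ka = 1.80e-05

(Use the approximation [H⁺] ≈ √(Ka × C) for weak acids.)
pH = 2.57

[H⁺] = √(Ka × C) = √(1.80e-05 × 0.4) = 2.6833e-03. pH = -log(2.6833e-03)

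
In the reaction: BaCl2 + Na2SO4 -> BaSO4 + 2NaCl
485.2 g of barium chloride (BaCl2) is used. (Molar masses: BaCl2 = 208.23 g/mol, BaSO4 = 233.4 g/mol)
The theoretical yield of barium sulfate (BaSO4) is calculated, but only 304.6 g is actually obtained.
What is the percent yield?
Moles of BaCl2 = 485.2 g ÷ 208.23 g/mol = 2.33012 mol
Mole ratio: 1 mol BaSO4 / 1 mol BaCl2
Moles of BaSO4 = 2.33012 × (1/1) = 2.33012 mol
Theoretical yield = 2.33012 mol × 233.4 g/mol = 543.85 g
Actual yield = 304.6 g
Percent yield = (304.6 / 543.85) × 100% = 56.0%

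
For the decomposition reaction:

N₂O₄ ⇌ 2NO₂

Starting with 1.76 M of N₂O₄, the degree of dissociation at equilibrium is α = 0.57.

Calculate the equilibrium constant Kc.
K_c = 5.3193

x = α·[A]₀ = 0.57 × 1.76 = 1.003 M dissociated.
At eq: [N₂O₄] = 1.76 − 1.003 = 0.7568 M; [NO₂] = 2x = 2.006 M.
Kc = [NO₂]²/[N₂O₄] = (2.006)²/0.7568 = 5.319.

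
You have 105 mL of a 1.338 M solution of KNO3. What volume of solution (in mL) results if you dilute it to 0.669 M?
Using M₁V₁ = M₂V₂:
1.338 × 105 = 0.669 × V₂
V₂ = (1.338 × 105) / 0.669 = 210 mL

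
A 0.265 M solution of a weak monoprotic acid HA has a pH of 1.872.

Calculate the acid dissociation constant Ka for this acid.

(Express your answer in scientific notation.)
K_a = 7.17e-04

[H⁺] = 10^(−pH) = 10^(−1.872) = 1.343e-02 M. For HA ⇌ H⁺ + A⁻, Ka = x²/(C − x) = (1.343e-02)²/(0.265 − 1.343e-02) = 7.17e-04.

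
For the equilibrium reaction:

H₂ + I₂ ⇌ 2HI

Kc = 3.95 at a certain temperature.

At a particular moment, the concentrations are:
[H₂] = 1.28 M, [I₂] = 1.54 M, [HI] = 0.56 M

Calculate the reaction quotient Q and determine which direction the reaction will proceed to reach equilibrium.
Q = 0.159, Q < K, reaction proceeds forward (toward products)

Q = ([HI]^2) / ([H₂] × [I₂])
  = ((0.56)^2) / ((1.28)·(1.54)) = 0.3136/1.9712 = 0.1591
Since Q = 0.1591 < Kc = 3.95, the reaction proceeds forward (toward products) to reach equilibrium.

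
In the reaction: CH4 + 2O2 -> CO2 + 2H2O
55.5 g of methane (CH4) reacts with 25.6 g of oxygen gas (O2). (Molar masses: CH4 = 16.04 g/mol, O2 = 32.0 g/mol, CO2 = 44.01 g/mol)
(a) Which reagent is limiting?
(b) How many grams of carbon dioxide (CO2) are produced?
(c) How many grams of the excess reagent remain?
(a) O2, (b) 17.6 g, (c) 49.08 g

Moles of CH4 = 55.5 g ÷ 16.04 g/mol = 3.4601 mol
Moles of O2 = 25.6 g ÷ 32.0 g/mol = 0.8 mol
Moles ÷ coefficient: CH4: 3.4601/1 = 3.46, O2: 0.8/2 = 0.4
(a) O2 has the smaller value, so O2 is the limiting reagent.
(b) Moles of CO2 = 0.8 mol O2 × (1/2) = 0.4 mol; mass = 0.4 mol × 44.01 g/mol = 17.6 g
(c) CH4 consumed = 0.8 × (1/2) = 0.4 mol; remaining = 3.4601 − 0.4 = 3.0601 mol; mass = 3.0601 mol × 16.04 g/mol = 49.08 g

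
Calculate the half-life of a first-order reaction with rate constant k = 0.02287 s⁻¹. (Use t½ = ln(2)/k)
30.31 s

t½ = ln(2)/k = 0.6931/0.02287 = 30.31 s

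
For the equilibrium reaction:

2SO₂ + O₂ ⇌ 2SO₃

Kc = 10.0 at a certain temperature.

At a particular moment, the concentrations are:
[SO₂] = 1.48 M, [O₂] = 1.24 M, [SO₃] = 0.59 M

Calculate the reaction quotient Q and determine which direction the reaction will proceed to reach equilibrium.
Q = 0.128, Q < K, reaction proceeds forward (toward products)

Q = ([SO₃]^2) / ([SO₂]^2 × [O₂])
  = ((0.59)^2) / ((1.48)^2·(1.24)) = 0.3481/2.7161 = 0.1282
Since Q = 0.1282 < Kc = 10.0, the reaction proceeds forward (toward products) to reach equilibrium.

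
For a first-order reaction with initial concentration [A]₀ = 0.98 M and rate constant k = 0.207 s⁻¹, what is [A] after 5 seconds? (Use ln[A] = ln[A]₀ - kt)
0.3481 M

ln[A] = ln[A]₀ - k·t = ln(0.98) - (0.207)·(5) = -0.0202 - 1.0350 = -1.0552
[A] = e^(-1.0552) = 0.3481 M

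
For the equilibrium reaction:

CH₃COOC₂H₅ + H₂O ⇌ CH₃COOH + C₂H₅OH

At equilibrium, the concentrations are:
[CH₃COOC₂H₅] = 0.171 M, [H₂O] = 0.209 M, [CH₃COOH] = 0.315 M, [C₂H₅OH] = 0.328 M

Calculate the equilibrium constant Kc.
K_c = 2.8910

Kc = ([CH₃COOH] × [C₂H₅OH]) / ([CH₃COOC₂H₅] × [H₂O])
   = ((0.315)·(0.328)) / ((0.171)·(0.209))
   = 0.10332 / 0.035739 = 2.8910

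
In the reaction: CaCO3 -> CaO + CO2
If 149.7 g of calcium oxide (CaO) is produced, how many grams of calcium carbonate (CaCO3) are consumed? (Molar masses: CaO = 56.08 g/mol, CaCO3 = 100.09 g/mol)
Moles of CaO = 149.7 g ÷ 56.08 g/mol = 2.6694 mol
Mole ratio: 1 mol CaCO3 / 1 mol CaO
Moles of CaCO3 = 2.6694 × (1/1) = 2.6694 mol
Mass of CaCO3 = 2.6694 mol × 100.09 g/mol = 267.2 g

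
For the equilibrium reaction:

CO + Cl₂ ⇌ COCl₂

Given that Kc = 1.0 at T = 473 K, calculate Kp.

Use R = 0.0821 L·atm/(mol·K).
K_p = 0.0258

Δn = (moles gaseous products) − (moles gaseous reactants) = -1
T = 473 K; RT = 0.0821 × 473 = 38.8333
Kp = Kc·(RT)^Δn = 1.0 × (38.8333)^-1 = 1.0 × 0.0257511 = 0.0258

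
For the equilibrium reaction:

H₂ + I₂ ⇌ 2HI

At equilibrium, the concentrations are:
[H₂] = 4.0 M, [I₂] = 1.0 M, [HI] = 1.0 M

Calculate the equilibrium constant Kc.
K_c = 0.2500

Kc = ([HI]^2) / ([H₂] × [I₂])
   = ((1.0)^2) / ((4.0)·(1.0))
   = 1 / 4 = 0.2500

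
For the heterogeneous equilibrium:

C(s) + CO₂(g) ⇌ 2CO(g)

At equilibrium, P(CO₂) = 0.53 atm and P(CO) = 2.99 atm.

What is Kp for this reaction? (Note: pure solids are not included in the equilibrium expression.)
K_p = 16.868

Solid C is excluded.
Kp = P(CO)²/P(CO₂) = (2.99)²/0.53 = 8.94/0.53 = 16.868.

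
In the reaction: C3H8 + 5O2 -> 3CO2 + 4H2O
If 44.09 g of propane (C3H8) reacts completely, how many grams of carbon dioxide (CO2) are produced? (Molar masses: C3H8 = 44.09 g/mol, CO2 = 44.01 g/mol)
Moles of C3H8 = 44.09 g ÷ 44.09 g/mol = 1 mol
Mole ratio: 3 mol CO2 / 1 mol C3H8
Moles of CO2 = 1 × (3/1) = 3 mol
Mass of CO2 = 3 mol × 44.01 g/mol = 132 g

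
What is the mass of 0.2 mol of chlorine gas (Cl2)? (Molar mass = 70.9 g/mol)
Mass = 0.2 mol × 70.9 g/mol = 14.18 g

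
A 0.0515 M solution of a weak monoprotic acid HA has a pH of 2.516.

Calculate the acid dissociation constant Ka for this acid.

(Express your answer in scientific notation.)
K_a = 1.92e-04

[H⁺] = 10^(−pH) = 10^(−2.516) = 3.048e-03 M. For HA ⇌ H⁺ + A⁻, Ka = x²/(C − x) = (3.048e-03)²/(0.0515 − 3.048e-03) = 1.92e-04.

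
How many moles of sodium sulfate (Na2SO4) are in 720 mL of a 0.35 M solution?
Moles = Molarity × Volume (L)
Moles = 0.35 M × 0.72 L = 0.252 mol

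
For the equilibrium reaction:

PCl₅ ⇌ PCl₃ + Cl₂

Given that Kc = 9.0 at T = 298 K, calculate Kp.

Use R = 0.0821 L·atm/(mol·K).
K_p = 220.1922

Δn = (moles gaseous products) − (moles gaseous reactants) = 1
T = 298 K; RT = 0.0821 × 298 = 24.4658
Kp = Kc·(RT)^Δn = 9.0 × (24.4658)^1 = 9.0 × 24.4658 = 220.1922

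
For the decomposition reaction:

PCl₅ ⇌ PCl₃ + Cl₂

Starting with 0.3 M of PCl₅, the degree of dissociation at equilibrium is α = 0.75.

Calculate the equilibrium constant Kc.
K_c = 0.6750

x = α·[A]₀ = 0.75 × 0.3 = 0.225 M dissociated.
At eq: [PCl₅] = 0.3 − 0.225 = 0.075 M; [PCl₃] = [Cl₂] = x = 0.225 M.
Kc = [PCl₃][Cl₂]/[PCl₅] = (0.225)²/0.075 = 0.675.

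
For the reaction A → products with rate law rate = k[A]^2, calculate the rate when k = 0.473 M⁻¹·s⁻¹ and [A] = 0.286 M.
0.03869 M/s

rate = k·[A]^2 = 0.473·(0.286)^2 = 0.473·0.081796 = 0.03869 M/s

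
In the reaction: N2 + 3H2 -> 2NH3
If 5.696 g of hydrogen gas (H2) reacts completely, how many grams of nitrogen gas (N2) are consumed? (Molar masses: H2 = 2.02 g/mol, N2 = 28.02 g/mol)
Moles of H2 = 5.696 g ÷ 2.02 g/mol = 2.8198 mol
Mole ratio: 1 mol N2 / 3 mol H2
Moles of N2 = 2.8198 × (1/3) = 0.939934 mol
Mass of N2 = 0.939934 mol × 28.02 g/mol = 26.34 g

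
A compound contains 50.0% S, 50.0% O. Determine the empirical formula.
Moles of S = 50.0 g / 32.07 g/mol = 1.559 mol
Moles of O = 50.0 g / 16.0 g/mol = 3.125 mol

Smallest moles = 1.559
Divide all by smallest:
S: 1.559 / 1.559 = 1.00
O: 3.125 / 1.559 = 2.00

Empirical formula: SO2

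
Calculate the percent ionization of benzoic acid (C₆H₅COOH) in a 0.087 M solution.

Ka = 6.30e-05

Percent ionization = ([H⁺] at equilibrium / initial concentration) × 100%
Percent ionization = 2.66%

Let x = [H⁺]. Ka = x²/(C - x) ⇒ x² + (6.30e-05)x - (6.30e-05)(0.087) = 0. x = 2.3099e-03. Percent = (2.3099e-03/0.087) × 100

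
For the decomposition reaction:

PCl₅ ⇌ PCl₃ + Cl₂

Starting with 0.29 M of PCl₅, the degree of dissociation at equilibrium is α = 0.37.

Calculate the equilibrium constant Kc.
K_c = 0.0630

x = α·[A]₀ = 0.37 × 0.29 = 0.1073 M dissociated.
At eq: [PCl₅] = 0.29 − 0.1073 = 0.1827 M; [PCl₃] = [Cl₂] = x = 0.1073 M.
Kc = [PCl₃][Cl₂]/[PCl₅] = (0.1073)²/0.1827 = 0.06302.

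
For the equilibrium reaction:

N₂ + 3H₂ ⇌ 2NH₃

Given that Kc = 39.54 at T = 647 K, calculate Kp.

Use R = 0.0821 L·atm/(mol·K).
K_p = 0.0140

Δn = (moles gaseous products) − (moles gaseous reactants) = -2
T = 647 K; RT = 0.0821 × 647 = 53.1187
Kp = Kc·(RT)^Δn = 39.54 × (53.1187)^-2 = 39.54 × 0.000354409 = 0.0140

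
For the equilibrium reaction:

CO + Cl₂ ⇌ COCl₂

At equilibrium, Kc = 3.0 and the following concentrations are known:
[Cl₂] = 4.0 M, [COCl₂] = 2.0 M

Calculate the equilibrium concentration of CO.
[CO] = 0.1667 M

Kc = ([COCl₂]) / ([CO] × [Cl₂]) = 3.0
[CO]^1 = (product terms)/(Kc · other reactant terms) = 2 / (3.0 · 4) = 0.16667
[CO] = 0.1667 M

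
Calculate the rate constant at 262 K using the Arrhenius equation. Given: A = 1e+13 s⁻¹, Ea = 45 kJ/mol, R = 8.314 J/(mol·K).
1.07e+04 s⁻¹

k = A·exp(-Ea/(R·T)) = 1e+13·exp(-45000/(8.314·262)) = 1e+13·exp(-20.6586) = 1e+13·1.0668e-09 = 1.07e+04 s⁻¹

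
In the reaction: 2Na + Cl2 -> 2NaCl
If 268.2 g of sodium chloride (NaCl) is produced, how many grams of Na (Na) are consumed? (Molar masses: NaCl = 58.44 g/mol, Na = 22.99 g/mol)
Moles of NaCl = 268.2 g ÷ 58.44 g/mol = 4.58932 mol
Mole ratio: 2 mol Na / 2 mol NaCl
Moles of Na = 4.58932 × (2/2) = 4.58932 mol
Mass of Na = 4.58932 mol × 22.99 g/mol = 105.5 g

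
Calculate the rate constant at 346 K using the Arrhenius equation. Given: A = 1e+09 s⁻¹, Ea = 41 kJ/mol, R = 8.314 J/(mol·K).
6.46e+02 s⁻¹

k = A·exp(-Ea/(R·T)) = 1e+09·exp(-41000/(8.314·346)) = 1e+09·exp(-14.2527) = 1e+09·6.4584e-07 = 6.46e+02 s⁻¹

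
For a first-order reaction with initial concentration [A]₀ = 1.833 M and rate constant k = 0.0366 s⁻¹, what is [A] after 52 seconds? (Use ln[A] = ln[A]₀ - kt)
0.2733 M

ln[A] = ln[A]₀ - k·t = ln(1.833) - (0.0366)·(52) = 0.6060 - 1.9032 = -1.2972
[A] = e^(-1.2972) = 0.2733 M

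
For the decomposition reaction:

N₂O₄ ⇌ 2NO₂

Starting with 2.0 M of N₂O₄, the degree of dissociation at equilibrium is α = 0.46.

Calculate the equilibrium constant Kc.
K_c = 3.1348

x = α·[A]₀ = 0.46 × 2.0 = 0.92 M dissociated.
At eq: [N₂O₄] = 2.0 − 0.92 = 1.08 M; [NO₂] = 2x = 1.84 M.
Kc = [NO₂]²/[N₂O₄] = (1.84)²/1.08 = 3.135.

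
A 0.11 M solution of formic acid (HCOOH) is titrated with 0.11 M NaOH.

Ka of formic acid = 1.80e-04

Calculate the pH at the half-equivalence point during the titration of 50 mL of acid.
pH = pKa = 3.74

At the half-equivalence point, [HA] = [A⁻], so by Henderson–Hasselbalch pH = pKa + log(1) = pKa.
pKa = −log(1.80e-04) = 3.74.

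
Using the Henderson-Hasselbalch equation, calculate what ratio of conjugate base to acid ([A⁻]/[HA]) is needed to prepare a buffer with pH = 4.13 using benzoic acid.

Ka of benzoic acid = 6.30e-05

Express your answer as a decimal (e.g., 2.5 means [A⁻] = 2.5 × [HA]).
[A⁻]/[HA] = 0.850

pKa = −log(6.30e-05) = 4.2007. pH = pKa + log([A⁻]/[HA]). 4.13 = 4.2007 + log(ratio). log(ratio) = 4.13 − 4.2007 = -0.0707. ratio = 10^(-0.0707) = 0.850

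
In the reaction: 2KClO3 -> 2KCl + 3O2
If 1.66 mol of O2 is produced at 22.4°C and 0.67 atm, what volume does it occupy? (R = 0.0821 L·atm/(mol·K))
T = 22.4°C + 273.15 = 295.55 K
V = nRT/P = (1.66 × 0.0821 × 295.55) / 0.67
V = 60.12 L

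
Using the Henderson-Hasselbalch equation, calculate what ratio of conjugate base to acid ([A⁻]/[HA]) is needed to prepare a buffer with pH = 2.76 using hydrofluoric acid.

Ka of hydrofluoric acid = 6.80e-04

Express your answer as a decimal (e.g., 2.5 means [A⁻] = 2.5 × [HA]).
[A⁻]/[HA] = 0.391

pKa = −log(6.80e-04) = 3.1675. pH = pKa + log([A⁻]/[HA]). 2.76 = 3.1675 + log(ratio). log(ratio) = 2.76 − 3.1675 = -0.4075. ratio = 10^(-0.4075) = 0.391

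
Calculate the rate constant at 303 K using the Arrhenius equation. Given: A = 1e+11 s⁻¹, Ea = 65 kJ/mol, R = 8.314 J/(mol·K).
6.23e-01 s⁻¹

k = A·exp(-Ea/(R·T)) = 1e+11·exp(-65000/(8.314·303)) = 1e+11·exp(-25.8024) = 1e+11·6.2251e-12 = 6.23e-01 s⁻¹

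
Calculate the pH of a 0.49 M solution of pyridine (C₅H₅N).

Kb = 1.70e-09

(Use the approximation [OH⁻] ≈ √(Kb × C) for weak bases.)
pH = 9.46

[OH⁻] = √(Kb × C) = √(1.70e-09 × 0.49) = 2.8862e-05. pOH = 4.54, pH = 14 - pOH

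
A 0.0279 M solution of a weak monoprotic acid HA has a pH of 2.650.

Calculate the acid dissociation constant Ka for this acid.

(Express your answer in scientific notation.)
K_a = 1.95e-04

[H⁺] = 10^(−pH) = 10^(−2.650) = 2.239e-03 M. For HA ⇌ H⁺ + A⁻, Ka = x²/(C − x) = (2.239e-03)²/(0.0279 − 2.239e-03) = 1.95e-04.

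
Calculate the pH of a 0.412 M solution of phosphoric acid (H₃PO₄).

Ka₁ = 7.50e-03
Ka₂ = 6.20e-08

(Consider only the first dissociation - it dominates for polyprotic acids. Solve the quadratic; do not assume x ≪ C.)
pH = 1.28

x² + Ka₁·x − Ka₁·C = 0 with Ka₁ = 7.50e-03, C = 0.412.
x = (−Ka₁ + √(Ka₁² + 4·Ka₁·C))/2 = 5.1964e-02 M, so pH = 1.28.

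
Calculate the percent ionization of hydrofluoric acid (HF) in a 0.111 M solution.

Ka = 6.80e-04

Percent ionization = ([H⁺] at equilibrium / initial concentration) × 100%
Percent ionization = 7.53%

Let x = [H⁺]. Ka = x²/(C - x) ⇒ x² + (6.80e-04)x - (6.80e-04)(0.111) = 0. x = 8.3546e-03. Percent = (8.3546e-03/0.111) × 100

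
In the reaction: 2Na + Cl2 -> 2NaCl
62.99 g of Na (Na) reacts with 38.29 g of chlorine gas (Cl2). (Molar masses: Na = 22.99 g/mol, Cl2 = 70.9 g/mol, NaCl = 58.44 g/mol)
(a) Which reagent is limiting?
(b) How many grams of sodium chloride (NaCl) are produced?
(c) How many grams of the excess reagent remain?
(a) Cl2, (b) 63.12 g, (c) 38.16 g

Moles of Na = 62.99 g ÷ 22.99 g/mol = 2.73989 mol
Moles of Cl2 = 38.29 g ÷ 70.9 g/mol = 0.540056 mol
Moles ÷ coefficient: Na: 2.73989/2 = 1.37, Cl2: 0.540056/1 = 0.5401
(a) Cl2 has the smaller value, so Cl2 is the limiting reagent.
(b) Moles of NaCl = 0.540056 mol Cl2 × (2/1) = 1.08011 mol; mass = 1.08011 mol × 58.44 g/mol = 63.12 g
(c) Na consumed = 0.540056 × (2/1) = 1.08011 mol; remaining = 2.73989 − 1.08011 = 1.65977 mol; mass = 1.65977 mol × 22.99 g/mol = 38.16 g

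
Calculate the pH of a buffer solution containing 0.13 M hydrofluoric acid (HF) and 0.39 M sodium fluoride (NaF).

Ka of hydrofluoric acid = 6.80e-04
pH = 3.64

pKa = -log(6.80e-04) = 3.17. pH = pKa + log([A⁻]/[HA]) = 3.17 + log(0.39/0.13)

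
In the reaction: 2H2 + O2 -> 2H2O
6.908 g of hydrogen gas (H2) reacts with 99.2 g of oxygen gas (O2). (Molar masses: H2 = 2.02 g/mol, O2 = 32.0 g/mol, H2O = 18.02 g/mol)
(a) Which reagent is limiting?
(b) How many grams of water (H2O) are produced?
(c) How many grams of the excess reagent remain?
(a) H2, (b) 61.62 g, (c) 44.48 g

Moles of H2 = 6.908 g ÷ 2.02 g/mol = 3.4198 mol
Moles of O2 = 99.2 g ÷ 32.0 g/mol = 3.1 mol
Moles ÷ coefficient: H2: 3.4198/2 = 1.71, O2: 3.1/1 = 3.1
(a) H2 has the smaller value, so H2 is the limiting reagent.
(b) Moles of H2O = 3.4198 mol H2 × (2/2) = 3.4198 mol; mass = 3.4198 mol × 18.02 g/mol = 61.62 g
(c) O2 consumed = 3.4198 × (1/2) = 1.7099 mol; remaining = 3.1 − 1.7099 = 1.3901 mol; mass = 1.3901 mol × 32.0 g/mol = 44.48 g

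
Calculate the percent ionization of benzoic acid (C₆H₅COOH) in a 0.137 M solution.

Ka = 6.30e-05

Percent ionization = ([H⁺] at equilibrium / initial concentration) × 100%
Percent ionization = 2.12%

Let x = [H⁺]. Ka = x²/(C - x) ⇒ x² + (6.30e-05)x - (6.30e-05)(0.137) = 0. x = 2.9065e-03. Percent = (2.9065e-03/0.137) × 100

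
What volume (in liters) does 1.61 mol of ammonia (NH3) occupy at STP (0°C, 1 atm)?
At STP, 1 mol of gas occupies 22.4 L
Volume = 1.61 mol × 22.4 L/mol = 36.06 L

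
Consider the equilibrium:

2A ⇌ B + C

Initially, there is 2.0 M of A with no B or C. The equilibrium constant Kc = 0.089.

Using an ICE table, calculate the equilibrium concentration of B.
[B] = 0.374 M

ICE: [A] = 2.0 − 2x, [B] = [C] = x.
Kc = x²/(2.0 − 2x)² = 0.089 ⇒ √Kc = x/(2.0 − 2x).
x = √0.089·2.0/(1 + 2√0.089) = 0.29833·2.0/1.5967 = 0.37369.
[B] = x = 0.374 M.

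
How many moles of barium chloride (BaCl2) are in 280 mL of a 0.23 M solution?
Moles = Molarity × Volume (L)
Moles = 0.23 M × 0.28 L = 0.0644 mol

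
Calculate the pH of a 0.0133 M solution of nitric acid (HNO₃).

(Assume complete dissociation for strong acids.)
pH = 1.88

[H⁺] = 0.0133 M for strong acid. pH = -log[H⁺] = -log(0.0133)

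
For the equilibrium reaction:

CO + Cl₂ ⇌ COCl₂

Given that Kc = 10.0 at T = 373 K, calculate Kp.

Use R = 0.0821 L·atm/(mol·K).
K_p = 0.3265

Δn = (moles gaseous products) − (moles gaseous reactants) = -1
T = 373 K; RT = 0.0821 × 373 = 30.6233
Kp = Kc·(RT)^Δn = 10.0 × (30.6233)^-1 = 10.0 × 0.0326549 = 0.3265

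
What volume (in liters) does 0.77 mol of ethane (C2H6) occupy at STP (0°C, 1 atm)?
At STP, 1 mol of gas occupies 22.4 L
Volume = 0.77 mol × 22.4 L/mol = 17.25 L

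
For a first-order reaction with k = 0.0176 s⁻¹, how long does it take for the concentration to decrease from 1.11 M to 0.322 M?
70.32 s

From ln[A] = ln[A]₀ - k·t: t = ln([A]₀/[A])/k = ln(1.11/0.322)/0.0176 = ln(3.4472)/0.0176 = 1.2376/0.0176 = 70.32 s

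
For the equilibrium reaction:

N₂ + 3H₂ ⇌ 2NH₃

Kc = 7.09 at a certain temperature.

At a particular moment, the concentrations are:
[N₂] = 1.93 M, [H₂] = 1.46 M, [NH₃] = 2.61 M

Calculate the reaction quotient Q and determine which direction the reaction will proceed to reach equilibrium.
Q = 1.134, Q < K, reaction proceeds forward (toward products)

Q = ([NH₃]^2) / ([N₂] × [H₂]^3)
  = ((2.61)^2) / ((1.93)·(1.46)^3) = 6.8121/6.0064 = 1.134
Since Q = 1.134 < Kc = 7.09, the reaction proceeds forward (toward products) to reach equilibrium.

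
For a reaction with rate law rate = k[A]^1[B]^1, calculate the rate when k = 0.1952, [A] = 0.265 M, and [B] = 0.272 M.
0.01407 M/s

rate = k·[A]^1·[B]^1 = 0.1952·(0.265)^1·(0.272)^1 = 0.1952·0.265·0.272 = 0.01407 M/s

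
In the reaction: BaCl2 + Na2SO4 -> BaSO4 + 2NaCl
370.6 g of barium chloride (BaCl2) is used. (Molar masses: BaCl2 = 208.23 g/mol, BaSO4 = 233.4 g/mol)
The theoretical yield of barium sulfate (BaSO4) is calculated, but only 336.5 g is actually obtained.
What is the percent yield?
Moles of BaCl2 = 370.6 g ÷ 208.23 g/mol = 1.77976 mol
Mole ratio: 1 mol BaSO4 / 1 mol BaCl2
Moles of BaSO4 = 1.77976 × (1/1) = 1.77976 mol
Theoretical yield = 1.77976 mol × 233.4 g/mol = 415.4 g
Actual yield = 336.5 g
Percent yield = (336.5 / 415.4) × 100% = 81.0%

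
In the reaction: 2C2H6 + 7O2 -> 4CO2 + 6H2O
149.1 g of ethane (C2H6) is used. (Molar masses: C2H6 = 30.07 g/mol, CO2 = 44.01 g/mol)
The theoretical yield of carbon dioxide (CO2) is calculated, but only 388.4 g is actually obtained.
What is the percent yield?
Moles of C2H6 = 149.1 g ÷ 30.07 g/mol = 4.95843 mol
Mole ratio: 4 mol CO2 / 2 mol C2H6
Moles of CO2 = 4.95843 × (4/2) = 9.91686 mol
Theoretical yield = 9.91686 mol × 44.01 g/mol = 436.44 g
Actual yield = 388.4 g
Percent yield = (388.4 / 436.44) × 100% = 89.0%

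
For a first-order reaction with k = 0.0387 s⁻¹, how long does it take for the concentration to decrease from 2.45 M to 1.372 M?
14.98 s

From ln[A] = ln[A]₀ - k·t: t = ln([A]₀/[A])/k = ln(2.45/1.372)/0.0387 = ln(1.7857)/0.0387 = 0.5798/0.0387 = 14.98 s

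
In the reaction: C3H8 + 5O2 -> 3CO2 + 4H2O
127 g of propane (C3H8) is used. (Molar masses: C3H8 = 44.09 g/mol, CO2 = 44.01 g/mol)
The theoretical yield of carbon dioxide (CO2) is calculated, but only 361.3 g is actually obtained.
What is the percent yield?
Moles of C3H8 = 127 g ÷ 44.09 g/mol = 2.88047 mol
Mole ratio: 3 mol CO2 / 1 mol C3H8
Moles of CO2 = 2.88047 × (3/1) = 8.64142 mol
Theoretical yield = 8.64142 mol × 44.01 g/mol = 380.31 g
Actual yield = 361.3 g
Percent yield = (361.3 / 380.31) × 100% = 95.0%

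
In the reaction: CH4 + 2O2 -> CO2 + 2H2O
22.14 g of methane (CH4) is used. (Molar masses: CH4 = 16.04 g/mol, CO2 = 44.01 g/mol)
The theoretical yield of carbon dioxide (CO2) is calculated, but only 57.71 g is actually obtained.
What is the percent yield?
Moles of CH4 = 22.14 g ÷ 16.04 g/mol = 1.3803 mol
Mole ratio: 1 mol CO2 / 1 mol CH4
Moles of CO2 = 1.3803 × (1/1) = 1.3803 mol
Theoretical yield = 1.3803 mol × 44.01 g/mol = 60.747 g
Actual yield = 57.71 g
Percent yield = (57.71 / 60.747) × 100% = 95.0%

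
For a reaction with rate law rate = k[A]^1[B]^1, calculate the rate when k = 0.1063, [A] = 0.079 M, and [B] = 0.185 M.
0.001554 M/s

rate = k·[A]^1·[B]^1 = 0.1063·(0.079)^1·(0.185)^1 = 0.1063·0.079·0.185 = 0.001554 M/s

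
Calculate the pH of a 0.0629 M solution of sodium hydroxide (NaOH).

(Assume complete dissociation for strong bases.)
pH = 12.80

[OH⁻] = 0.0629 M for strong base. pOH = -log[OH⁻] = 1.20, pH = 14 - pOH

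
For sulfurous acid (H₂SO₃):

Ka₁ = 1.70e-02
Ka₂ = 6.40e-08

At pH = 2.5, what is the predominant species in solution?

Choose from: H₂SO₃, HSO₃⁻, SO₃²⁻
HSO₃⁻

pKa1 = 1.77, pKa2 = 7.19. Each pKa is the crossover between adjacent species; pH = 2.5 lies in the region where HSO₃⁻ predominates.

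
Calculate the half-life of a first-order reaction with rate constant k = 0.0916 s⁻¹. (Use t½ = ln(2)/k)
7.57 s

t½ = ln(2)/k = 0.6931/0.0916 = 7.57 s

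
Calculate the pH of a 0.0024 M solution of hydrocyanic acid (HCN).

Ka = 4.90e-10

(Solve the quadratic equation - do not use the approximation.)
pH = 5.96

x² + Ka×x - Ka×C = 0. Using quadratic formula: [H⁺] = 1.0842e-06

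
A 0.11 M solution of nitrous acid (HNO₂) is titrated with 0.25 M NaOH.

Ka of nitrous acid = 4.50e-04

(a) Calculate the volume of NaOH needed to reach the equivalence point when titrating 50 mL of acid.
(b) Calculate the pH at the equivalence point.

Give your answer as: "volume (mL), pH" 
V = 22.0 mL, pH = 8.11

(a) At equivalence: moles acid = moles base.
moles acid = 0.11 × 0.05 = 0.0055 mol; V_NaOH = 0.0055/0.25 = 0.022 L = 22.0 mL.
(b) At equivalence, all acid → conjugate base A⁻ at [A⁻] = 0.0055/0.072 = 0.07639 M.
Kb = Kw/Ka = 1.0e-14/4.50e-04 = 2.222e-11; [OH⁻] = √(Kb·[A⁻]) = 1.303e-06; pOH = 5.89; pH = 14 − pOH = 8.11.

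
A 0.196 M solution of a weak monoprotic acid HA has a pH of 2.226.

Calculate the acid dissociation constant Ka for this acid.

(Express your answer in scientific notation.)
K_a = 1.86e-04

[H⁺] = 10^(−pH) = 10^(−2.226) = 5.943e-03 M. For HA ⇌ H⁺ + A⁻, Ka = x²/(C − x) = (5.943e-03)²/(0.196 − 5.943e-03) = 1.86e-04.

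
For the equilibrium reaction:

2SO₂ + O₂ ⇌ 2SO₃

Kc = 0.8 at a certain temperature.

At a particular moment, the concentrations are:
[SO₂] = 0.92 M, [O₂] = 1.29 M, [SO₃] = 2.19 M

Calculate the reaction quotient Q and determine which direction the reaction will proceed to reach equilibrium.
Q = 4.393, Q > K, reaction proceeds reverse (toward reactants)

Q = ([SO₃]^2) / ([SO₂]^2 × [O₂])
  = ((2.19)^2) / ((0.92)^2·(1.29)) = 4.7961/1.0919 = 4.393
Since Q = 4.393 > Kc = 0.8, the reaction proceeds reverse (toward reactants) to reach equilibrium.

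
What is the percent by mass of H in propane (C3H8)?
Mass of H in formula = 1.008 × 8 = 8.064 g/mol
Molar mass = 44.09 g/mol
% H = (8.064/44.09) × 100% = 18.29%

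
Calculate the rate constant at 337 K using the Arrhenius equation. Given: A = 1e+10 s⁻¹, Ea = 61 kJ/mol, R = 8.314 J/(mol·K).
3.51e+00 s⁻¹

k = A·exp(-Ea/(R·T)) = 1e+10·exp(-61000/(8.314·337)) = 1e+10·exp(-21.7716) = 1e+10·3.5053e-10 = 3.51e+00 s⁻¹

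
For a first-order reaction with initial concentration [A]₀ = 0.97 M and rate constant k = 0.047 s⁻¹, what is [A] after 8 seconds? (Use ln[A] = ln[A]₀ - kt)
0.6660 M

ln[A] = ln[A]₀ - k·t = ln(0.97) - (0.047)·(8) = -0.0305 - 0.3760 = -0.4065
[A] = e^(-0.4065) = 0.6660 M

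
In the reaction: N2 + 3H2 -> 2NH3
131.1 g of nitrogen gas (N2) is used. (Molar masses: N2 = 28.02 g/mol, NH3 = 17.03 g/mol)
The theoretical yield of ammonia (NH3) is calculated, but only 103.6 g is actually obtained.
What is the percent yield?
Moles of N2 = 131.1 g ÷ 28.02 g/mol = 4.6788 mol
Mole ratio: 2 mol NH3 / 1 mol N2
Moles of NH3 = 4.6788 × (2/1) = 9.3576 mol
Theoretical yield = 9.3576 mol × 17.03 g/mol = 159.36 g
Actual yield = 103.6 g
Percent yield = (103.6 / 159.36) × 100% = 65.0%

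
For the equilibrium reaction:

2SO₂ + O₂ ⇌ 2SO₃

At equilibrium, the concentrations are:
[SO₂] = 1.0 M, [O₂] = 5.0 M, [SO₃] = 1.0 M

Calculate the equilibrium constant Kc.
K_c = 0.2000

Kc = ([SO₃]^2) / ([SO₂]^2 × [O₂])
   = ((1.0)^2) / ((1.0)^2·(5.0))
   = 1 / 5 = 0.2000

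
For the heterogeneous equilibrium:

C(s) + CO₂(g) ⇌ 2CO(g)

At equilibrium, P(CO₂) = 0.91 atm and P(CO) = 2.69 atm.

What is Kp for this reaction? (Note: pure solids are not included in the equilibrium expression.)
K_p = 7.952

Solid C is excluded.
Kp = P(CO)²/P(CO₂) = (2.69)²/0.91 = 7.236/0.91 = 7.952.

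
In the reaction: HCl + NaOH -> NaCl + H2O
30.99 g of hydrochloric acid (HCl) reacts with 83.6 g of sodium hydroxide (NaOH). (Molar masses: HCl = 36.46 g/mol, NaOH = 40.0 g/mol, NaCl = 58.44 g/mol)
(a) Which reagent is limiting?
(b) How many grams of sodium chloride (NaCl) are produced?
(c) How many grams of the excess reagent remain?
(a) HCl, (b) 49.67 g, (c) 49.6 g

Moles of HCl = 30.99 g ÷ 36.46 g/mol = 0.849973 mol
Moles of NaOH = 83.6 g ÷ 40.0 g/mol = 2.09 mol
Moles ÷ coefficient: HCl: 0.849973/1 = 0.85, NaOH: 2.09/1 = 2.09
(a) HCl has the smaller value, so HCl is the limiting reagent.
(b) Moles of NaCl = 0.849973 mol HCl × (1/1) = 0.849973 mol; mass = 0.849973 mol × 58.44 g/mol = 49.67 g
(c) NaOH consumed = 0.849973 × (1/1) = 0.849973 mol; remaining = 2.09 − 0.849973 = 1.24003 mol; mass = 1.24003 mol × 40.0 g/mol = 49.6 g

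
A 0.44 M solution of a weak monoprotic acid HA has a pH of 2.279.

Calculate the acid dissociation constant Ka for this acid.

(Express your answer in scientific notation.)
K_a = 6.36e-05

[H⁺] = 10^(−pH) = 10^(−2.279) = 5.260e-03 M. For HA ⇌ H⁺ + A⁻, Ka = x²/(C − x) = (5.260e-03)²/(0.44 − 5.260e-03) = 6.36e-05.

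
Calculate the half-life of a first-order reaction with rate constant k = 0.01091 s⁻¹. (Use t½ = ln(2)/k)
63.53 s

t½ = ln(2)/k = 0.6931/0.01091 = 63.53 s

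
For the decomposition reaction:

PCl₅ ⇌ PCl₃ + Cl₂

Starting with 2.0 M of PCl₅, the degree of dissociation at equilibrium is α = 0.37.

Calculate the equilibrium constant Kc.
K_c = 0.4346

x = α·[A]₀ = 0.37 × 2.0 = 0.74 M dissociated.
At eq: [PCl₅] = 2.0 − 0.74 = 1.26 M; [PCl₃] = [Cl₂] = x = 0.74 M.
Kc = [PCl₃][Cl₂]/[PCl₅] = (0.74)²/1.26 = 0.4346.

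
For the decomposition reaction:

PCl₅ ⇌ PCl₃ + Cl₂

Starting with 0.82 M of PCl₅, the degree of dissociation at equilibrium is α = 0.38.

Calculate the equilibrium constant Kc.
K_c = 0.1910

x = α·[A]₀ = 0.38 × 0.82 = 0.3116 M dissociated.
At eq: [PCl₅] = 0.82 − 0.3116 = 0.5084 M; [PCl₃] = [Cl₂] = x = 0.3116 M.
Kc = [PCl₃][Cl₂]/[PCl₅] = (0.3116)²/0.5084 = 0.191.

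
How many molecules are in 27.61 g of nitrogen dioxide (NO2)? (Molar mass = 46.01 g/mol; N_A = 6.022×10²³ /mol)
Moles = 27.61 g ÷ 46.01 g/mol = 0.600087 mol
Molecules = 0.600087 mol × 6.022×10²³ /mol = 3.614e+23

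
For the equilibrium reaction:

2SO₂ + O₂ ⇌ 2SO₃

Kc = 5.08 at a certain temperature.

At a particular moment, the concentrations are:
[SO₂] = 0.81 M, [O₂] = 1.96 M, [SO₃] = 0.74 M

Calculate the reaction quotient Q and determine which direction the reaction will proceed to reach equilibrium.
Q = 0.426, Q < K, reaction proceeds forward (toward products)

Q = ([SO₃]^2) / ([SO₂]^2 × [O₂])
  = ((0.74)^2) / ((0.81)^2·(1.96)) = 0.5476/1.286 = 0.4258
Since Q = 0.4258 < Kc = 5.08, the reaction proceeds forward (toward products) to reach equilibrium.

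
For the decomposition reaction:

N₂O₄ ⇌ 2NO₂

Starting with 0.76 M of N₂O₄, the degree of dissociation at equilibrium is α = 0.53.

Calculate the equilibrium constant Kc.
K_c = 1.8169

x = α·[A]₀ = 0.53 × 0.76 = 0.4028 M dissociated.
At eq: [N₂O₄] = 0.76 − 0.4028 = 0.3572 M; [NO₂] = 2x = 0.8056 M.
Kc = [NO₂]²/[N₂O₄] = (0.8056)²/0.3572 = 1.817.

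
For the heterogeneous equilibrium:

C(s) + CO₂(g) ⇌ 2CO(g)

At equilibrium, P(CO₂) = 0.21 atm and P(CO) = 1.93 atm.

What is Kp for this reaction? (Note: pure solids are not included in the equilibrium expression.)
K_p = 17.738

Solid C is excluded.
Kp = P(CO)²/P(CO₂) = (1.93)²/0.21 = 3.725/0.21 = 17.738.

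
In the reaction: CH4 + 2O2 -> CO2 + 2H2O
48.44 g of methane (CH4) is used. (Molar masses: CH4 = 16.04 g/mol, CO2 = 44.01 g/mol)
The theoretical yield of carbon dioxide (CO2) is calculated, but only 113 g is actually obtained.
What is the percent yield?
Moles of CH4 = 48.44 g ÷ 16.04 g/mol = 3.01995 mol
Mole ratio: 1 mol CO2 / 1 mol CH4
Moles of CO2 = 3.01995 × (1/1) = 3.01995 mol
Theoretical yield = 3.01995 mol × 44.01 g/mol = 132.91 g
Actual yield = 113 g
Percent yield = (113 / 132.91) × 100% = 85.0%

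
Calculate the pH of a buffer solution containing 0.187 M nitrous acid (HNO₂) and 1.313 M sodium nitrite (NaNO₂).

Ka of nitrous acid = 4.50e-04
pH = 4.19

pKa = -log(4.50e-04) = 3.35. pH = pKa + log([A⁻]/[HA]) = 3.35 + log(1.313/0.187)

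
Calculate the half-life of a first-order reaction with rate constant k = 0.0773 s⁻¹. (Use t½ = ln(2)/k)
8.97 s

t½ = ln(2)/k = 0.6931/0.0773 = 8.97 s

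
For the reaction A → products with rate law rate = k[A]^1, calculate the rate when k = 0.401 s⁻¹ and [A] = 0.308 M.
0.1235 M/s

rate = k·[A]^1 = 0.401·(0.308)^1 = 0.401·0.308 = 0.1235 M/s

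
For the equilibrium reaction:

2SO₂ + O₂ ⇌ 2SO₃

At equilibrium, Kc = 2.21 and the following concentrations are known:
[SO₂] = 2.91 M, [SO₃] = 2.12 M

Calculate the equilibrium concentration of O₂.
[O₂] = 0.2402 M

Kc = ([SO₃]^2) / ([SO₂]^2 × [O₂]) = 2.21
[O₂]^1 = (product terms)/(Kc · other reactant terms) = 4.4944 / (2.21 · 8.4681) = 0.24016
[O₂] = 0.2402 M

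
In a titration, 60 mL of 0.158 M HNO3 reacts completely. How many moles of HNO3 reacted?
Moles = Molarity × Volume (L)
Moles = 0.158 M × 0.06 L = 0.00948 mol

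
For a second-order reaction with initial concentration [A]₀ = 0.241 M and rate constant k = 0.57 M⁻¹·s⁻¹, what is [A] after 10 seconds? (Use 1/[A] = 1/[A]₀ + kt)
0.1015 M

1/[A] = 1/[A]₀ + k·t = 1/0.241 + (0.57)·(10) = 4.1494 + 5.7000 = 9.8494
[A] = 1/9.8494 = 0.1015 M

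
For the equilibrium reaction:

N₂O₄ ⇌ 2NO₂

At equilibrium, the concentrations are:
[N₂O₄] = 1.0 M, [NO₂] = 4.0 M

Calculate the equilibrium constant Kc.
K_c = 16.0000

Kc = ([NO₂]^2) / ([N₂O₄])
   = ((4.0)^2) / ((1.0))
   = 16 / 1 = 16.0000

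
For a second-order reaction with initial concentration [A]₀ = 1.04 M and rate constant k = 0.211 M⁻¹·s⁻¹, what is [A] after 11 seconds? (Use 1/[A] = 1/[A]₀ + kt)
0.3046 M

1/[A] = 1/[A]₀ + k·t = 1/1.04 + (0.211)·(11) = 0.9615 + 2.3210 = 3.2825
[A] = 1/3.2825 = 0.3046 M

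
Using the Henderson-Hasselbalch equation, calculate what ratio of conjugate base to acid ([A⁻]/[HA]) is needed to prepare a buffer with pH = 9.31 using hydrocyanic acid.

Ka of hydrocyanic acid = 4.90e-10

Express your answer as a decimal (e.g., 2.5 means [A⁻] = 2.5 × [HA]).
[A⁻]/[HA] = 1.000

pKa = −log(4.90e-10) = 9.3098. pH = pKa + log([A⁻]/[HA]). 9.31 = 9.3098 + log(ratio). log(ratio) = 9.31 − 9.3098 = 0.0002. ratio = 10^(0.0002) = 1.000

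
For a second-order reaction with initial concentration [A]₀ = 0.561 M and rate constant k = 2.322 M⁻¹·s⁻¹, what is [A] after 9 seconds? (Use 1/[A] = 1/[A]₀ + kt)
0.0441 M

1/[A] = 1/[A]₀ + k·t = 1/0.561 + (2.322)·(9) = 1.7825 + 20.8980 = 22.6805
[A] = 1/22.6805 = 0.0441 M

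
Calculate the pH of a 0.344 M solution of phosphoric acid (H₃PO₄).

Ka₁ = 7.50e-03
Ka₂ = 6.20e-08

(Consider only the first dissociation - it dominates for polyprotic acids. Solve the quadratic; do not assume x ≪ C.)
pH = 1.33

x² + Ka₁·x − Ka₁·C = 0 with Ka₁ = 7.50e-03, C = 0.344.
x = (−Ka₁ + √(Ka₁² + 4·Ka₁·C))/2 = 4.7182e-02 M, so pH = 1.33.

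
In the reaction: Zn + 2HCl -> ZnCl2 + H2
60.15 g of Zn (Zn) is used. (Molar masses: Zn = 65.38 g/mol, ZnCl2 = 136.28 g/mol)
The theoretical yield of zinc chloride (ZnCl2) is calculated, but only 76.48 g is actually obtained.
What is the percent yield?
Moles of Zn = 60.15 g ÷ 65.38 g/mol = 0.920006 mol
Mole ratio: 1 mol ZnCl2 / 1 mol Zn
Moles of ZnCl2 = 0.920006 × (1/1) = 0.920006 mol
Theoretical yield = 0.920006 mol × 136.28 g/mol = 125.38 g
Actual yield = 76.48 g
Percent yield = (76.48 / 125.38) × 100% = 61.0%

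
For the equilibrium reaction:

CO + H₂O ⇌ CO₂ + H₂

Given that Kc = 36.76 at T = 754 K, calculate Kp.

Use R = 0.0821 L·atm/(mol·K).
K_p = 36.7600

Δn = (moles gaseous products) − (moles gaseous reactants) = 0
T = 754 K; RT = 0.0821 × 754 = 61.9034
Kp = Kc·(RT)^Δn = 36.76 × (61.9034)^0 = 36.76 × 1 = 36.7600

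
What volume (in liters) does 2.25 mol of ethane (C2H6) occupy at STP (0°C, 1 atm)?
At STP, 1 mol of gas occupies 22.4 L
Volume = 2.25 mol × 22.4 L/mol = 50.40 L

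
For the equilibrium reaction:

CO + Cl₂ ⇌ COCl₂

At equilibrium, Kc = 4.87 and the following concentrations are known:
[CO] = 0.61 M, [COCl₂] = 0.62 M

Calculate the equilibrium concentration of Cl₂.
[Cl₂] = 0.2087 M

Kc = ([COCl₂]) / ([CO] × [Cl₂]) = 4.87
[Cl₂]^1 = (product terms)/(Kc · other reactant terms) = 0.62 / (4.87 · 0.61) = 0.20871
[Cl₂] = 0.2087 M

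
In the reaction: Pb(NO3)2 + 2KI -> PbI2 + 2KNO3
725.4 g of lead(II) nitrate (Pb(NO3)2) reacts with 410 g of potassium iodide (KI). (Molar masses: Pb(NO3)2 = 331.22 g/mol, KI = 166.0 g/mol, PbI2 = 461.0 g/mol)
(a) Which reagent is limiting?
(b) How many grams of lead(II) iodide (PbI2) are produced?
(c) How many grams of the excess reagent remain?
(a) KI, (b) 569.3 g, (c) 316.4 g

Moles of Pb(NO3)2 = 725.4 g ÷ 331.22 g/mol = 2.19009 mol
Moles of KI = 410 g ÷ 166.0 g/mol = 2.46988 mol
Moles ÷ coefficient: Pb(NO3)2: 2.19009/1 = 2.19, KI: 2.46988/2 = 1.235
(a) KI has the smaller value, so KI is the limiting reagent.
(b) Moles of PbI2 = 2.46988 mol KI × (1/2) = 1.23494 mol; mass = 1.23494 mol × 461.0 g/mol = 569.3 g
(c) Pb(NO3)2 consumed = 2.46988 × (1/2) = 1.23494 mol; remaining = 2.19009 − 1.23494 = 0.955145 mol; mass = 0.955145 mol × 331.22 g/mol = 316.4 g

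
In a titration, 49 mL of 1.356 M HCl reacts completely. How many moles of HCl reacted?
Moles = Molarity × Volume (L)
Moles = 1.356 M × 0.049 L = 0.06644 mol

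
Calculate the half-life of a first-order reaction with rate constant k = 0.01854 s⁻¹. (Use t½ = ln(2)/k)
37.39 s

t½ = ln(2)/k = 0.6931/0.01854 = 37.39 s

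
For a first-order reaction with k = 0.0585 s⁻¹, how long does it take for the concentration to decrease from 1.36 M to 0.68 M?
11.85 s

From ln[A] = ln[A]₀ - k·t: t = ln([A]₀/[A])/k = ln(1.36/0.68)/0.0585 = ln(2.0000)/0.0585 = 0.6931/0.0585 = 11.85 s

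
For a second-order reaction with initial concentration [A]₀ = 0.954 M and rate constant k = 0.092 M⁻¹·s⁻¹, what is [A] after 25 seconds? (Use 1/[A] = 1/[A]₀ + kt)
0.2987 M

1/[A] = 1/[A]₀ + k·t = 1/0.954 + (0.092)·(25) = 1.0482 + 2.3000 = 3.3482
[A] = 1/3.3482 = 0.2987 M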